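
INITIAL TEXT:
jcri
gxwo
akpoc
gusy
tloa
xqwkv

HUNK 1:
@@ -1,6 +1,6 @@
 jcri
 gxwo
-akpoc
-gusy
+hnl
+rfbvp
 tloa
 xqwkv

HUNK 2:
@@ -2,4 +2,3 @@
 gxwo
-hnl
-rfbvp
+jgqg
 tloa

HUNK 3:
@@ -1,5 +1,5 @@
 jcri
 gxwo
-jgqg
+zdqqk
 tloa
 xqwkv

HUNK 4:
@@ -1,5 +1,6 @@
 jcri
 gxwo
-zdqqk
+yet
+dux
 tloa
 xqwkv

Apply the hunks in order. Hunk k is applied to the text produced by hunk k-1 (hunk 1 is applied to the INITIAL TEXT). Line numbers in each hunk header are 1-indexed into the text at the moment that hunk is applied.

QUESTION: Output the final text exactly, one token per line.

Answer: jcri
gxwo
yet
dux
tloa
xqwkv

Derivation:
Hunk 1: at line 1 remove [akpoc,gusy] add [hnl,rfbvp] -> 6 lines: jcri gxwo hnl rfbvp tloa xqwkv
Hunk 2: at line 2 remove [hnl,rfbvp] add [jgqg] -> 5 lines: jcri gxwo jgqg tloa xqwkv
Hunk 3: at line 1 remove [jgqg] add [zdqqk] -> 5 lines: jcri gxwo zdqqk tloa xqwkv
Hunk 4: at line 1 remove [zdqqk] add [yet,dux] -> 6 lines: jcri gxwo yet dux tloa xqwkv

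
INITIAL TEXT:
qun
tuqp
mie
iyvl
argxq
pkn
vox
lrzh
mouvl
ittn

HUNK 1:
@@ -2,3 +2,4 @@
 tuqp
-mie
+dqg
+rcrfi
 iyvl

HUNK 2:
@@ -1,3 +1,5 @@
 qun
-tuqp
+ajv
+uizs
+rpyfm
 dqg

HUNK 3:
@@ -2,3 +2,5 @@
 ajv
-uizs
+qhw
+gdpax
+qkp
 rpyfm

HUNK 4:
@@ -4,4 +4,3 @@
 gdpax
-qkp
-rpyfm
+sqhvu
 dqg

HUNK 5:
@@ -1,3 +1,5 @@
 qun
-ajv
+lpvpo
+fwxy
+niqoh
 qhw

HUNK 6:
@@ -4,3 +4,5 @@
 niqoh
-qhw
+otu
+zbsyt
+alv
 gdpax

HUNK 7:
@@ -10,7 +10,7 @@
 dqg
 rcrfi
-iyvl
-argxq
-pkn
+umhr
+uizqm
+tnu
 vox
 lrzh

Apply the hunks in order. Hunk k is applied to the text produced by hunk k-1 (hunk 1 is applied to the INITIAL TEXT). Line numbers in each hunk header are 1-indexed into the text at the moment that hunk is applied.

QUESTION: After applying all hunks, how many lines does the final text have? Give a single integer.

Answer: 18

Derivation:
Hunk 1: at line 2 remove [mie] add [dqg,rcrfi] -> 11 lines: qun tuqp dqg rcrfi iyvl argxq pkn vox lrzh mouvl ittn
Hunk 2: at line 1 remove [tuqp] add [ajv,uizs,rpyfm] -> 13 lines: qun ajv uizs rpyfm dqg rcrfi iyvl argxq pkn vox lrzh mouvl ittn
Hunk 3: at line 2 remove [uizs] add [qhw,gdpax,qkp] -> 15 lines: qun ajv qhw gdpax qkp rpyfm dqg rcrfi iyvl argxq pkn vox lrzh mouvl ittn
Hunk 4: at line 4 remove [qkp,rpyfm] add [sqhvu] -> 14 lines: qun ajv qhw gdpax sqhvu dqg rcrfi iyvl argxq pkn vox lrzh mouvl ittn
Hunk 5: at line 1 remove [ajv] add [lpvpo,fwxy,niqoh] -> 16 lines: qun lpvpo fwxy niqoh qhw gdpax sqhvu dqg rcrfi iyvl argxq pkn vox lrzh mouvl ittn
Hunk 6: at line 4 remove [qhw] add [otu,zbsyt,alv] -> 18 lines: qun lpvpo fwxy niqoh otu zbsyt alv gdpax sqhvu dqg rcrfi iyvl argxq pkn vox lrzh mouvl ittn
Hunk 7: at line 10 remove [iyvl,argxq,pkn] add [umhr,uizqm,tnu] -> 18 lines: qun lpvpo fwxy niqoh otu zbsyt alv gdpax sqhvu dqg rcrfi umhr uizqm tnu vox lrzh mouvl ittn
Final line count: 18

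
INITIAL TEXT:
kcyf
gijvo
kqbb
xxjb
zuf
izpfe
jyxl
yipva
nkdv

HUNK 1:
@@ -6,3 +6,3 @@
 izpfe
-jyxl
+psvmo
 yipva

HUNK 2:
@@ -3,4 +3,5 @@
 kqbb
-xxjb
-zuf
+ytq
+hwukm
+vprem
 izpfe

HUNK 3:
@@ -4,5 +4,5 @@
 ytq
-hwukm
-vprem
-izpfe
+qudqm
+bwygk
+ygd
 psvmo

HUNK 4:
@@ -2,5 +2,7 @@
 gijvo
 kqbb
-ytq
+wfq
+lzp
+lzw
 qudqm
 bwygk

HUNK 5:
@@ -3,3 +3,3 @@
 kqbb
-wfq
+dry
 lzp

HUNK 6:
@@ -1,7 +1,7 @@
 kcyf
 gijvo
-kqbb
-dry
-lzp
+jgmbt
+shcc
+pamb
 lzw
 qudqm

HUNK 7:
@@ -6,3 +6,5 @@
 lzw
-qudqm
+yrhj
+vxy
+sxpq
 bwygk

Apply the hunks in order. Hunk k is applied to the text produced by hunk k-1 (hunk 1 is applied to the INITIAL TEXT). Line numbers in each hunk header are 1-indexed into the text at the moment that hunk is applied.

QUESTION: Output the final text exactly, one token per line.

Answer: kcyf
gijvo
jgmbt
shcc
pamb
lzw
yrhj
vxy
sxpq
bwygk
ygd
psvmo
yipva
nkdv

Derivation:
Hunk 1: at line 6 remove [jyxl] add [psvmo] -> 9 lines: kcyf gijvo kqbb xxjb zuf izpfe psvmo yipva nkdv
Hunk 2: at line 3 remove [xxjb,zuf] add [ytq,hwukm,vprem] -> 10 lines: kcyf gijvo kqbb ytq hwukm vprem izpfe psvmo yipva nkdv
Hunk 3: at line 4 remove [hwukm,vprem,izpfe] add [qudqm,bwygk,ygd] -> 10 lines: kcyf gijvo kqbb ytq qudqm bwygk ygd psvmo yipva nkdv
Hunk 4: at line 2 remove [ytq] add [wfq,lzp,lzw] -> 12 lines: kcyf gijvo kqbb wfq lzp lzw qudqm bwygk ygd psvmo yipva nkdv
Hunk 5: at line 3 remove [wfq] add [dry] -> 12 lines: kcyf gijvo kqbb dry lzp lzw qudqm bwygk ygd psvmo yipva nkdv
Hunk 6: at line 1 remove [kqbb,dry,lzp] add [jgmbt,shcc,pamb] -> 12 lines: kcyf gijvo jgmbt shcc pamb lzw qudqm bwygk ygd psvmo yipva nkdv
Hunk 7: at line 6 remove [qudqm] add [yrhj,vxy,sxpq] -> 14 lines: kcyf gijvo jgmbt shcc pamb lzw yrhj vxy sxpq bwygk ygd psvmo yipva nkdv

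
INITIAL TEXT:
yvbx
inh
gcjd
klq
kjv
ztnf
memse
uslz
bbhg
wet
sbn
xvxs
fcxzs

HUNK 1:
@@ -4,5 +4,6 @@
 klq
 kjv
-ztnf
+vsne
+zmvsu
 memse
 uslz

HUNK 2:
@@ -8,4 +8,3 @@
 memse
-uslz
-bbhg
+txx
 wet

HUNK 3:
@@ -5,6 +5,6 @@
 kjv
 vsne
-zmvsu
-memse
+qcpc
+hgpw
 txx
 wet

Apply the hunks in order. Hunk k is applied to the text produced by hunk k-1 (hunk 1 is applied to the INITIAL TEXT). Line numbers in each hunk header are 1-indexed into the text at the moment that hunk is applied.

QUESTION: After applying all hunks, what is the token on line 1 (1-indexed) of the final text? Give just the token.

Answer: yvbx

Derivation:
Hunk 1: at line 4 remove [ztnf] add [vsne,zmvsu] -> 14 lines: yvbx inh gcjd klq kjv vsne zmvsu memse uslz bbhg wet sbn xvxs fcxzs
Hunk 2: at line 8 remove [uslz,bbhg] add [txx] -> 13 lines: yvbx inh gcjd klq kjv vsne zmvsu memse txx wet sbn xvxs fcxzs
Hunk 3: at line 5 remove [zmvsu,memse] add [qcpc,hgpw] -> 13 lines: yvbx inh gcjd klq kjv vsne qcpc hgpw txx wet sbn xvxs fcxzs
Final line 1: yvbx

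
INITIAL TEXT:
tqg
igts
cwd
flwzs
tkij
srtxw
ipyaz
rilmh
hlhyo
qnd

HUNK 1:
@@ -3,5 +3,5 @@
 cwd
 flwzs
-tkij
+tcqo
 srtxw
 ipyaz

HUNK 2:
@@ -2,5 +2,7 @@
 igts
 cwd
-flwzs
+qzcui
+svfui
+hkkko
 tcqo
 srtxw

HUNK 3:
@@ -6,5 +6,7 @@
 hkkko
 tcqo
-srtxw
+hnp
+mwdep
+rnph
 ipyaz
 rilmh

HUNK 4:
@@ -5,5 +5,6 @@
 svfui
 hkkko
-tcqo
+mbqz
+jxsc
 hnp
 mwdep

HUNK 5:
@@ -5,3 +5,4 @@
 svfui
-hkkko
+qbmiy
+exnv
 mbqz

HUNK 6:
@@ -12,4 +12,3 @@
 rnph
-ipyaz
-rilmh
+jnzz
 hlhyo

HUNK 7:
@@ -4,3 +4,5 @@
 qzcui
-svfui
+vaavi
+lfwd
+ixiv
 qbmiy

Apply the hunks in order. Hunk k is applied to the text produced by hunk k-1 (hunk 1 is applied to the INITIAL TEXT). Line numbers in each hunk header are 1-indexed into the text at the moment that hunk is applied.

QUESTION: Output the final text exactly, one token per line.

Answer: tqg
igts
cwd
qzcui
vaavi
lfwd
ixiv
qbmiy
exnv
mbqz
jxsc
hnp
mwdep
rnph
jnzz
hlhyo
qnd

Derivation:
Hunk 1: at line 3 remove [tkij] add [tcqo] -> 10 lines: tqg igts cwd flwzs tcqo srtxw ipyaz rilmh hlhyo qnd
Hunk 2: at line 2 remove [flwzs] add [qzcui,svfui,hkkko] -> 12 lines: tqg igts cwd qzcui svfui hkkko tcqo srtxw ipyaz rilmh hlhyo qnd
Hunk 3: at line 6 remove [srtxw] add [hnp,mwdep,rnph] -> 14 lines: tqg igts cwd qzcui svfui hkkko tcqo hnp mwdep rnph ipyaz rilmh hlhyo qnd
Hunk 4: at line 5 remove [tcqo] add [mbqz,jxsc] -> 15 lines: tqg igts cwd qzcui svfui hkkko mbqz jxsc hnp mwdep rnph ipyaz rilmh hlhyo qnd
Hunk 5: at line 5 remove [hkkko] add [qbmiy,exnv] -> 16 lines: tqg igts cwd qzcui svfui qbmiy exnv mbqz jxsc hnp mwdep rnph ipyaz rilmh hlhyo qnd
Hunk 6: at line 12 remove [ipyaz,rilmh] add [jnzz] -> 15 lines: tqg igts cwd qzcui svfui qbmiy exnv mbqz jxsc hnp mwdep rnph jnzz hlhyo qnd
Hunk 7: at line 4 remove [svfui] add [vaavi,lfwd,ixiv] -> 17 lines: tqg igts cwd qzcui vaavi lfwd ixiv qbmiy exnv mbqz jxsc hnp mwdep rnph jnzz hlhyo qnd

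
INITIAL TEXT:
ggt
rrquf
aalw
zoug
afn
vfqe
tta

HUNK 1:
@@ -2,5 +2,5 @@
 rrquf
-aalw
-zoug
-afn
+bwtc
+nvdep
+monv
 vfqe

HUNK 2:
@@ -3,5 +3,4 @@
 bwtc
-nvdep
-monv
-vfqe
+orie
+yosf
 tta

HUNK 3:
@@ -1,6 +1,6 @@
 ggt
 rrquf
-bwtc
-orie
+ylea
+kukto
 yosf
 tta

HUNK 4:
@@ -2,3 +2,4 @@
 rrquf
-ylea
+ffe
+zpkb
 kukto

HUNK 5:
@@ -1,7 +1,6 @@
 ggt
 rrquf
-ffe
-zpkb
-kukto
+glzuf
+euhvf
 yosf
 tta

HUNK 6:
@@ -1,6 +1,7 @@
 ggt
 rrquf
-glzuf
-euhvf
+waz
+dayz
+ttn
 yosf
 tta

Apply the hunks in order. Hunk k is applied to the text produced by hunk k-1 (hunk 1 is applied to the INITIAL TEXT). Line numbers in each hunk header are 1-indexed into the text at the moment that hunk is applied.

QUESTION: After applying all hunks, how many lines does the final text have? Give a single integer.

Answer: 7

Derivation:
Hunk 1: at line 2 remove [aalw,zoug,afn] add [bwtc,nvdep,monv] -> 7 lines: ggt rrquf bwtc nvdep monv vfqe tta
Hunk 2: at line 3 remove [nvdep,monv,vfqe] add [orie,yosf] -> 6 lines: ggt rrquf bwtc orie yosf tta
Hunk 3: at line 1 remove [bwtc,orie] add [ylea,kukto] -> 6 lines: ggt rrquf ylea kukto yosf tta
Hunk 4: at line 2 remove [ylea] add [ffe,zpkb] -> 7 lines: ggt rrquf ffe zpkb kukto yosf tta
Hunk 5: at line 1 remove [ffe,zpkb,kukto] add [glzuf,euhvf] -> 6 lines: ggt rrquf glzuf euhvf yosf tta
Hunk 6: at line 1 remove [glzuf,euhvf] add [waz,dayz,ttn] -> 7 lines: ggt rrquf waz dayz ttn yosf tta
Final line count: 7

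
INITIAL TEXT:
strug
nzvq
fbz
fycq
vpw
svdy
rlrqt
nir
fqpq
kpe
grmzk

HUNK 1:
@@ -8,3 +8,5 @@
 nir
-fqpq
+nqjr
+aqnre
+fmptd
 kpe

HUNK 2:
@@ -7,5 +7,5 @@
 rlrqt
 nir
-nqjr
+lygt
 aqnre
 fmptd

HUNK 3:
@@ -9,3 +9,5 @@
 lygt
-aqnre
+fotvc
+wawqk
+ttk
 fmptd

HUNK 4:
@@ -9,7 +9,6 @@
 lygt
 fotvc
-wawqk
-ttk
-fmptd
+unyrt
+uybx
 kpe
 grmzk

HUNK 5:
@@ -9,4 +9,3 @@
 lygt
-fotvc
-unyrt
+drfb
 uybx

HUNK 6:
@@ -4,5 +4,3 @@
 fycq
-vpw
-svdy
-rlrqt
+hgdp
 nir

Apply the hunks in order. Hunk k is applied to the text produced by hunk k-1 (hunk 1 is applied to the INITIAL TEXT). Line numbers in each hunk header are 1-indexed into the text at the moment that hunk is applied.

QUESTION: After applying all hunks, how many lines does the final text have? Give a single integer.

Answer: 11

Derivation:
Hunk 1: at line 8 remove [fqpq] add [nqjr,aqnre,fmptd] -> 13 lines: strug nzvq fbz fycq vpw svdy rlrqt nir nqjr aqnre fmptd kpe grmzk
Hunk 2: at line 7 remove [nqjr] add [lygt] -> 13 lines: strug nzvq fbz fycq vpw svdy rlrqt nir lygt aqnre fmptd kpe grmzk
Hunk 3: at line 9 remove [aqnre] add [fotvc,wawqk,ttk] -> 15 lines: strug nzvq fbz fycq vpw svdy rlrqt nir lygt fotvc wawqk ttk fmptd kpe grmzk
Hunk 4: at line 9 remove [wawqk,ttk,fmptd] add [unyrt,uybx] -> 14 lines: strug nzvq fbz fycq vpw svdy rlrqt nir lygt fotvc unyrt uybx kpe grmzk
Hunk 5: at line 9 remove [fotvc,unyrt] add [drfb] -> 13 lines: strug nzvq fbz fycq vpw svdy rlrqt nir lygt drfb uybx kpe grmzk
Hunk 6: at line 4 remove [vpw,svdy,rlrqt] add [hgdp] -> 11 lines: strug nzvq fbz fycq hgdp nir lygt drfb uybx kpe grmzk
Final line count: 11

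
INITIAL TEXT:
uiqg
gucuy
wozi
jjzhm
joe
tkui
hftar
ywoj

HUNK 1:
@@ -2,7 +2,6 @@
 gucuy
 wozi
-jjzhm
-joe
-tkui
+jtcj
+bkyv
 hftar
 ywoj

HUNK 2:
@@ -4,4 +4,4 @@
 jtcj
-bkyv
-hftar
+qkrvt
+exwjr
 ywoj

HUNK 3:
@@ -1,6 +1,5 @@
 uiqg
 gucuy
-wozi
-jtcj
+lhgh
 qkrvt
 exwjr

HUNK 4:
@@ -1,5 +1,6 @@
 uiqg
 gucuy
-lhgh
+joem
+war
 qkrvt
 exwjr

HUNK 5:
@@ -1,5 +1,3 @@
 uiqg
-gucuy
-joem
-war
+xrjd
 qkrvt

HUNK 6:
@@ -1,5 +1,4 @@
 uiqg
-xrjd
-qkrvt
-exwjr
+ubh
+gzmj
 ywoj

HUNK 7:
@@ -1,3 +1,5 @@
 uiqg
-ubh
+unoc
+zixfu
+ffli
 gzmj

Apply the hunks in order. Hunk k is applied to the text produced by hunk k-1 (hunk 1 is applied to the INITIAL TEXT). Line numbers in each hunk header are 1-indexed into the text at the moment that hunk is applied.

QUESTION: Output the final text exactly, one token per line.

Answer: uiqg
unoc
zixfu
ffli
gzmj
ywoj

Derivation:
Hunk 1: at line 2 remove [jjzhm,joe,tkui] add [jtcj,bkyv] -> 7 lines: uiqg gucuy wozi jtcj bkyv hftar ywoj
Hunk 2: at line 4 remove [bkyv,hftar] add [qkrvt,exwjr] -> 7 lines: uiqg gucuy wozi jtcj qkrvt exwjr ywoj
Hunk 3: at line 1 remove [wozi,jtcj] add [lhgh] -> 6 lines: uiqg gucuy lhgh qkrvt exwjr ywoj
Hunk 4: at line 1 remove [lhgh] add [joem,war] -> 7 lines: uiqg gucuy joem war qkrvt exwjr ywoj
Hunk 5: at line 1 remove [gucuy,joem,war] add [xrjd] -> 5 lines: uiqg xrjd qkrvt exwjr ywoj
Hunk 6: at line 1 remove [xrjd,qkrvt,exwjr] add [ubh,gzmj] -> 4 lines: uiqg ubh gzmj ywoj
Hunk 7: at line 1 remove [ubh] add [unoc,zixfu,ffli] -> 6 lines: uiqg unoc zixfu ffli gzmj ywoj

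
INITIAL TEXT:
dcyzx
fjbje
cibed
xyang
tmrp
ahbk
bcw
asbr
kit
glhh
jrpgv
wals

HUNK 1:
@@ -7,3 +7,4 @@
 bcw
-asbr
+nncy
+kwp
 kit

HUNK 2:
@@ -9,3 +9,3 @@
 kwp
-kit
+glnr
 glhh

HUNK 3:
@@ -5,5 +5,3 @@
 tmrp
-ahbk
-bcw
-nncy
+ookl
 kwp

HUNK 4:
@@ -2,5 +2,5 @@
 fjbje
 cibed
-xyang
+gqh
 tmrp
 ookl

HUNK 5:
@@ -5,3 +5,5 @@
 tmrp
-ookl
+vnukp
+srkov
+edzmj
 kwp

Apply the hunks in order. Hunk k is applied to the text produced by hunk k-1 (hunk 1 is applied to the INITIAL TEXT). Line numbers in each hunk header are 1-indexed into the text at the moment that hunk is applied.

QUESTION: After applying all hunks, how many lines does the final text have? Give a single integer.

Answer: 13

Derivation:
Hunk 1: at line 7 remove [asbr] add [nncy,kwp] -> 13 lines: dcyzx fjbje cibed xyang tmrp ahbk bcw nncy kwp kit glhh jrpgv wals
Hunk 2: at line 9 remove [kit] add [glnr] -> 13 lines: dcyzx fjbje cibed xyang tmrp ahbk bcw nncy kwp glnr glhh jrpgv wals
Hunk 3: at line 5 remove [ahbk,bcw,nncy] add [ookl] -> 11 lines: dcyzx fjbje cibed xyang tmrp ookl kwp glnr glhh jrpgv wals
Hunk 4: at line 2 remove [xyang] add [gqh] -> 11 lines: dcyzx fjbje cibed gqh tmrp ookl kwp glnr glhh jrpgv wals
Hunk 5: at line 5 remove [ookl] add [vnukp,srkov,edzmj] -> 13 lines: dcyzx fjbje cibed gqh tmrp vnukp srkov edzmj kwp glnr glhh jrpgv wals
Final line count: 13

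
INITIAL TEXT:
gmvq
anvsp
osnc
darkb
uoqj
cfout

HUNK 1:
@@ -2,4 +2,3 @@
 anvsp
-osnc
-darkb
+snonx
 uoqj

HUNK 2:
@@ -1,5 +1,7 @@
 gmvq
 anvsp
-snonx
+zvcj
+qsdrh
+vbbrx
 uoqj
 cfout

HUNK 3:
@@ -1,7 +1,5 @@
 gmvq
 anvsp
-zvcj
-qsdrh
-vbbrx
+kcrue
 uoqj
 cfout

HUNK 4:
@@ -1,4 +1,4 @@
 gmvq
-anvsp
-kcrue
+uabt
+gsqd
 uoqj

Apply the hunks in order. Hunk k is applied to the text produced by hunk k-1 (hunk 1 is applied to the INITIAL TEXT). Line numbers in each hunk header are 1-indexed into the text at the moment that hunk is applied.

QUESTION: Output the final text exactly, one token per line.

Answer: gmvq
uabt
gsqd
uoqj
cfout

Derivation:
Hunk 1: at line 2 remove [osnc,darkb] add [snonx] -> 5 lines: gmvq anvsp snonx uoqj cfout
Hunk 2: at line 1 remove [snonx] add [zvcj,qsdrh,vbbrx] -> 7 lines: gmvq anvsp zvcj qsdrh vbbrx uoqj cfout
Hunk 3: at line 1 remove [zvcj,qsdrh,vbbrx] add [kcrue] -> 5 lines: gmvq anvsp kcrue uoqj cfout
Hunk 4: at line 1 remove [anvsp,kcrue] add [uabt,gsqd] -> 5 lines: gmvq uabt gsqd uoqj cfout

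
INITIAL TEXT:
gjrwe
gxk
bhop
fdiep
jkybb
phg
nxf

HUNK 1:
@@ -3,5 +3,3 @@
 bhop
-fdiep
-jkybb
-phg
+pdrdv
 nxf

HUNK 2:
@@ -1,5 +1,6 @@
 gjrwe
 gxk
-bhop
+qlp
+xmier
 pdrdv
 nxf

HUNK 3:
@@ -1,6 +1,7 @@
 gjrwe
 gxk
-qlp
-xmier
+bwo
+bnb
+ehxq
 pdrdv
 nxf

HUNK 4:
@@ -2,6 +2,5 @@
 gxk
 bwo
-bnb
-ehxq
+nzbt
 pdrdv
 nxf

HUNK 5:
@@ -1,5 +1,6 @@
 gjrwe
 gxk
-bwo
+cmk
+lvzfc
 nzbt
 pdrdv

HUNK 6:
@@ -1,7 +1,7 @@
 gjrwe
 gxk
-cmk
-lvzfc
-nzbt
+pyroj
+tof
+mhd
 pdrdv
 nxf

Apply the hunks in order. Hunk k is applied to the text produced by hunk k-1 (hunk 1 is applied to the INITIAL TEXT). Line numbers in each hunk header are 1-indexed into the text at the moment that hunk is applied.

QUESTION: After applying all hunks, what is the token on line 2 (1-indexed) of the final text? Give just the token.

Answer: gxk

Derivation:
Hunk 1: at line 3 remove [fdiep,jkybb,phg] add [pdrdv] -> 5 lines: gjrwe gxk bhop pdrdv nxf
Hunk 2: at line 1 remove [bhop] add [qlp,xmier] -> 6 lines: gjrwe gxk qlp xmier pdrdv nxf
Hunk 3: at line 1 remove [qlp,xmier] add [bwo,bnb,ehxq] -> 7 lines: gjrwe gxk bwo bnb ehxq pdrdv nxf
Hunk 4: at line 2 remove [bnb,ehxq] add [nzbt] -> 6 lines: gjrwe gxk bwo nzbt pdrdv nxf
Hunk 5: at line 1 remove [bwo] add [cmk,lvzfc] -> 7 lines: gjrwe gxk cmk lvzfc nzbt pdrdv nxf
Hunk 6: at line 1 remove [cmk,lvzfc,nzbt] add [pyroj,tof,mhd] -> 7 lines: gjrwe gxk pyroj tof mhd pdrdv nxf
Final line 2: gxk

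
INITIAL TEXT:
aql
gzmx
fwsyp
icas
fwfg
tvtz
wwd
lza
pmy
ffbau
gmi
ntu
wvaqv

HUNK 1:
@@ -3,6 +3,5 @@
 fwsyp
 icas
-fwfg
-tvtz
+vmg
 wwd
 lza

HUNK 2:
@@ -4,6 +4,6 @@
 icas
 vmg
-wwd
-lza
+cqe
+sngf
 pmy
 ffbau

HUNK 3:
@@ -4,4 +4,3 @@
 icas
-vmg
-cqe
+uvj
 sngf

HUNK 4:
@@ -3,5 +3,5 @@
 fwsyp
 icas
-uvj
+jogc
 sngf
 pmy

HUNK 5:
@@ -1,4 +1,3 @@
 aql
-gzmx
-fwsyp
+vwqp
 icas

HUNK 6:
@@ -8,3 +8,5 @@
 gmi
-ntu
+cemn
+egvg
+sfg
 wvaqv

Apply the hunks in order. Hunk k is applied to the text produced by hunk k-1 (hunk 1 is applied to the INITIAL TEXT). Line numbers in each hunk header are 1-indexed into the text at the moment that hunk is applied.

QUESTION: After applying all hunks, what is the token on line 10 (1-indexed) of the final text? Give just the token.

Answer: egvg

Derivation:
Hunk 1: at line 3 remove [fwfg,tvtz] add [vmg] -> 12 lines: aql gzmx fwsyp icas vmg wwd lza pmy ffbau gmi ntu wvaqv
Hunk 2: at line 4 remove [wwd,lza] add [cqe,sngf] -> 12 lines: aql gzmx fwsyp icas vmg cqe sngf pmy ffbau gmi ntu wvaqv
Hunk 3: at line 4 remove [vmg,cqe] add [uvj] -> 11 lines: aql gzmx fwsyp icas uvj sngf pmy ffbau gmi ntu wvaqv
Hunk 4: at line 3 remove [uvj] add [jogc] -> 11 lines: aql gzmx fwsyp icas jogc sngf pmy ffbau gmi ntu wvaqv
Hunk 5: at line 1 remove [gzmx,fwsyp] add [vwqp] -> 10 lines: aql vwqp icas jogc sngf pmy ffbau gmi ntu wvaqv
Hunk 6: at line 8 remove [ntu] add [cemn,egvg,sfg] -> 12 lines: aql vwqp icas jogc sngf pmy ffbau gmi cemn egvg sfg wvaqv
Final line 10: egvg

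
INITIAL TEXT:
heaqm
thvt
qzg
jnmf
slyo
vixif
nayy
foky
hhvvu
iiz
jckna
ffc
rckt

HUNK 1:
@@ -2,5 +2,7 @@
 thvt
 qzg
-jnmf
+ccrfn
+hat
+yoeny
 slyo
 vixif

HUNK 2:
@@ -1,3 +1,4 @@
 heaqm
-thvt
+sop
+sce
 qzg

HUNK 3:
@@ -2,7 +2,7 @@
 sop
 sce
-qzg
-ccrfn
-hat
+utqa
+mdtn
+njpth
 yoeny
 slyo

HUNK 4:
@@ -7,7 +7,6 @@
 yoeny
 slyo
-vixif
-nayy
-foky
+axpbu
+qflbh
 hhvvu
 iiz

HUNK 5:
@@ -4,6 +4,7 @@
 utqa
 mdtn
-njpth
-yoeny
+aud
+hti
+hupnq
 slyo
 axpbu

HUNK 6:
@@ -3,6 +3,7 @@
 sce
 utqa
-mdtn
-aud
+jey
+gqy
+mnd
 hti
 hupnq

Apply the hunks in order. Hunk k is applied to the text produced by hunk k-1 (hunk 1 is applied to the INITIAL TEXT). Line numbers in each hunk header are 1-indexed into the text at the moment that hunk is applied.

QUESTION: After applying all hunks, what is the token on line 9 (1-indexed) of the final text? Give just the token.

Hunk 1: at line 2 remove [jnmf] add [ccrfn,hat,yoeny] -> 15 lines: heaqm thvt qzg ccrfn hat yoeny slyo vixif nayy foky hhvvu iiz jckna ffc rckt
Hunk 2: at line 1 remove [thvt] add [sop,sce] -> 16 lines: heaqm sop sce qzg ccrfn hat yoeny slyo vixif nayy foky hhvvu iiz jckna ffc rckt
Hunk 3: at line 2 remove [qzg,ccrfn,hat] add [utqa,mdtn,njpth] -> 16 lines: heaqm sop sce utqa mdtn njpth yoeny slyo vixif nayy foky hhvvu iiz jckna ffc rckt
Hunk 4: at line 7 remove [vixif,nayy,foky] add [axpbu,qflbh] -> 15 lines: heaqm sop sce utqa mdtn njpth yoeny slyo axpbu qflbh hhvvu iiz jckna ffc rckt
Hunk 5: at line 4 remove [njpth,yoeny] add [aud,hti,hupnq] -> 16 lines: heaqm sop sce utqa mdtn aud hti hupnq slyo axpbu qflbh hhvvu iiz jckna ffc rckt
Hunk 6: at line 3 remove [mdtn,aud] add [jey,gqy,mnd] -> 17 lines: heaqm sop sce utqa jey gqy mnd hti hupnq slyo axpbu qflbh hhvvu iiz jckna ffc rckt
Final line 9: hupnq

Answer: hupnq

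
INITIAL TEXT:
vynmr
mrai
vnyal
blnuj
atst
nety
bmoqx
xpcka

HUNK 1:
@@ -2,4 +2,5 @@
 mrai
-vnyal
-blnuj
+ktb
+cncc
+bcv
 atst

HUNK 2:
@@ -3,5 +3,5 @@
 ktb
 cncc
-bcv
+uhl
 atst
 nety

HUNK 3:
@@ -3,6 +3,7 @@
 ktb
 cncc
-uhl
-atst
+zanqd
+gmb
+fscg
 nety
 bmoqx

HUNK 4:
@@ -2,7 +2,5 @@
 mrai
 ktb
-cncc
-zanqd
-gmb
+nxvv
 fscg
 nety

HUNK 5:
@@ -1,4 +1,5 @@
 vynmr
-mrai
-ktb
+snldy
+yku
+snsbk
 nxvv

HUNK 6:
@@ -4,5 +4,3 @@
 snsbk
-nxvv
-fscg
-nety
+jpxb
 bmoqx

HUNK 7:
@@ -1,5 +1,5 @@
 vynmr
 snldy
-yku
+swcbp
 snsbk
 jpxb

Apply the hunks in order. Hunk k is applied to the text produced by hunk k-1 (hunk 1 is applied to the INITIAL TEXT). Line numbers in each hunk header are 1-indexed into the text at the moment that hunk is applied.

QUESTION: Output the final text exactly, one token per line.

Answer: vynmr
snldy
swcbp
snsbk
jpxb
bmoqx
xpcka

Derivation:
Hunk 1: at line 2 remove [vnyal,blnuj] add [ktb,cncc,bcv] -> 9 lines: vynmr mrai ktb cncc bcv atst nety bmoqx xpcka
Hunk 2: at line 3 remove [bcv] add [uhl] -> 9 lines: vynmr mrai ktb cncc uhl atst nety bmoqx xpcka
Hunk 3: at line 3 remove [uhl,atst] add [zanqd,gmb,fscg] -> 10 lines: vynmr mrai ktb cncc zanqd gmb fscg nety bmoqx xpcka
Hunk 4: at line 2 remove [cncc,zanqd,gmb] add [nxvv] -> 8 lines: vynmr mrai ktb nxvv fscg nety bmoqx xpcka
Hunk 5: at line 1 remove [mrai,ktb] add [snldy,yku,snsbk] -> 9 lines: vynmr snldy yku snsbk nxvv fscg nety bmoqx xpcka
Hunk 6: at line 4 remove [nxvv,fscg,nety] add [jpxb] -> 7 lines: vynmr snldy yku snsbk jpxb bmoqx xpcka
Hunk 7: at line 1 remove [yku] add [swcbp] -> 7 lines: vynmr snldy swcbp snsbk jpxb bmoqx xpcka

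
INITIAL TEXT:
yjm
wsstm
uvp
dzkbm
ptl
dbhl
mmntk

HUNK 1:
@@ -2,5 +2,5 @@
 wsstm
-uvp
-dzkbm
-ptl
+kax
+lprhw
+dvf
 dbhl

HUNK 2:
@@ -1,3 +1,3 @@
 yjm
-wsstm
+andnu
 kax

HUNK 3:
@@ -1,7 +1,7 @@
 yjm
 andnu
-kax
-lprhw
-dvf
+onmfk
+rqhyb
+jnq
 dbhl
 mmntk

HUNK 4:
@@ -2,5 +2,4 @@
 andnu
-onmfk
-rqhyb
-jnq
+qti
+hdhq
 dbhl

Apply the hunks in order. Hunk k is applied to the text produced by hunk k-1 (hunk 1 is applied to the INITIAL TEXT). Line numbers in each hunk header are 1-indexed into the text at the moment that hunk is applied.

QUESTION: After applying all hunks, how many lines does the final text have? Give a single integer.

Answer: 6

Derivation:
Hunk 1: at line 2 remove [uvp,dzkbm,ptl] add [kax,lprhw,dvf] -> 7 lines: yjm wsstm kax lprhw dvf dbhl mmntk
Hunk 2: at line 1 remove [wsstm] add [andnu] -> 7 lines: yjm andnu kax lprhw dvf dbhl mmntk
Hunk 3: at line 1 remove [kax,lprhw,dvf] add [onmfk,rqhyb,jnq] -> 7 lines: yjm andnu onmfk rqhyb jnq dbhl mmntk
Hunk 4: at line 2 remove [onmfk,rqhyb,jnq] add [qti,hdhq] -> 6 lines: yjm andnu qti hdhq dbhl mmntk
Final line count: 6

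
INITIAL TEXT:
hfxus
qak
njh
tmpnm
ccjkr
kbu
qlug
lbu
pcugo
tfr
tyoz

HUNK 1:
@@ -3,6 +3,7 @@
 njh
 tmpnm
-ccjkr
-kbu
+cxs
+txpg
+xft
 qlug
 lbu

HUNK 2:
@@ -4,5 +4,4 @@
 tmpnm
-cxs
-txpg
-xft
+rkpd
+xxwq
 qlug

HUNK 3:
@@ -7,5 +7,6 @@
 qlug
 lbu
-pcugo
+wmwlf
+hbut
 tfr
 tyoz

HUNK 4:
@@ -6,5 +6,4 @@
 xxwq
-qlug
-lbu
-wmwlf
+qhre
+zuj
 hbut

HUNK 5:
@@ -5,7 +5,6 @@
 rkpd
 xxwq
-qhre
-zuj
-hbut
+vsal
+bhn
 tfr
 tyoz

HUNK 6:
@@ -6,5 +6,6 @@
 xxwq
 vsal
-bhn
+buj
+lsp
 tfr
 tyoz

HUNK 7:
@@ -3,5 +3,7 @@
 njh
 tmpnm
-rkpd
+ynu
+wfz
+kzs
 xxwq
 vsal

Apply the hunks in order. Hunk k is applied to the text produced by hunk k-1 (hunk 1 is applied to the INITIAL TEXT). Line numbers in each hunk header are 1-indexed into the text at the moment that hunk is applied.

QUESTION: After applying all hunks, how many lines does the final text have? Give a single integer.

Hunk 1: at line 3 remove [ccjkr,kbu] add [cxs,txpg,xft] -> 12 lines: hfxus qak njh tmpnm cxs txpg xft qlug lbu pcugo tfr tyoz
Hunk 2: at line 4 remove [cxs,txpg,xft] add [rkpd,xxwq] -> 11 lines: hfxus qak njh tmpnm rkpd xxwq qlug lbu pcugo tfr tyoz
Hunk 3: at line 7 remove [pcugo] add [wmwlf,hbut] -> 12 lines: hfxus qak njh tmpnm rkpd xxwq qlug lbu wmwlf hbut tfr tyoz
Hunk 4: at line 6 remove [qlug,lbu,wmwlf] add [qhre,zuj] -> 11 lines: hfxus qak njh tmpnm rkpd xxwq qhre zuj hbut tfr tyoz
Hunk 5: at line 5 remove [qhre,zuj,hbut] add [vsal,bhn] -> 10 lines: hfxus qak njh tmpnm rkpd xxwq vsal bhn tfr tyoz
Hunk 6: at line 6 remove [bhn] add [buj,lsp] -> 11 lines: hfxus qak njh tmpnm rkpd xxwq vsal buj lsp tfr tyoz
Hunk 7: at line 3 remove [rkpd] add [ynu,wfz,kzs] -> 13 lines: hfxus qak njh tmpnm ynu wfz kzs xxwq vsal buj lsp tfr tyoz
Final line count: 13

Answer: 13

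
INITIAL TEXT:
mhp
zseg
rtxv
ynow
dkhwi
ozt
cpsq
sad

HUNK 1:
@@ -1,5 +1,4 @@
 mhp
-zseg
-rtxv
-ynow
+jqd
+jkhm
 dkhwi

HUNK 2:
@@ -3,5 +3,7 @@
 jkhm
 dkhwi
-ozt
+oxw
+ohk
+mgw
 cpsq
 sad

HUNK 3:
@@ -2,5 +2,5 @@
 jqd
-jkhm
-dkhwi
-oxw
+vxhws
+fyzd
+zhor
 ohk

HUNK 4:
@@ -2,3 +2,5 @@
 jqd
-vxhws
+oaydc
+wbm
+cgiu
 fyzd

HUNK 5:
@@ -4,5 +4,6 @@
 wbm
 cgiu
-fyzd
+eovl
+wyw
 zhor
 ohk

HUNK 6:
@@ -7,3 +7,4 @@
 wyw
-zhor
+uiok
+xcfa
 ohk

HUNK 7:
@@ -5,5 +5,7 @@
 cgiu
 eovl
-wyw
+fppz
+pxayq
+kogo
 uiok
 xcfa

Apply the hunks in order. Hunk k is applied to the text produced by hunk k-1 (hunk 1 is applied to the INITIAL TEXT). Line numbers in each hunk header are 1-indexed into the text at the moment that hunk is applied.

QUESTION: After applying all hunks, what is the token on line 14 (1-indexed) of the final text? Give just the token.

Answer: cpsq

Derivation:
Hunk 1: at line 1 remove [zseg,rtxv,ynow] add [jqd,jkhm] -> 7 lines: mhp jqd jkhm dkhwi ozt cpsq sad
Hunk 2: at line 3 remove [ozt] add [oxw,ohk,mgw] -> 9 lines: mhp jqd jkhm dkhwi oxw ohk mgw cpsq sad
Hunk 3: at line 2 remove [jkhm,dkhwi,oxw] add [vxhws,fyzd,zhor] -> 9 lines: mhp jqd vxhws fyzd zhor ohk mgw cpsq sad
Hunk 4: at line 2 remove [vxhws] add [oaydc,wbm,cgiu] -> 11 lines: mhp jqd oaydc wbm cgiu fyzd zhor ohk mgw cpsq sad
Hunk 5: at line 4 remove [fyzd] add [eovl,wyw] -> 12 lines: mhp jqd oaydc wbm cgiu eovl wyw zhor ohk mgw cpsq sad
Hunk 6: at line 7 remove [zhor] add [uiok,xcfa] -> 13 lines: mhp jqd oaydc wbm cgiu eovl wyw uiok xcfa ohk mgw cpsq sad
Hunk 7: at line 5 remove [wyw] add [fppz,pxayq,kogo] -> 15 lines: mhp jqd oaydc wbm cgiu eovl fppz pxayq kogo uiok xcfa ohk mgw cpsq sad
Final line 14: cpsq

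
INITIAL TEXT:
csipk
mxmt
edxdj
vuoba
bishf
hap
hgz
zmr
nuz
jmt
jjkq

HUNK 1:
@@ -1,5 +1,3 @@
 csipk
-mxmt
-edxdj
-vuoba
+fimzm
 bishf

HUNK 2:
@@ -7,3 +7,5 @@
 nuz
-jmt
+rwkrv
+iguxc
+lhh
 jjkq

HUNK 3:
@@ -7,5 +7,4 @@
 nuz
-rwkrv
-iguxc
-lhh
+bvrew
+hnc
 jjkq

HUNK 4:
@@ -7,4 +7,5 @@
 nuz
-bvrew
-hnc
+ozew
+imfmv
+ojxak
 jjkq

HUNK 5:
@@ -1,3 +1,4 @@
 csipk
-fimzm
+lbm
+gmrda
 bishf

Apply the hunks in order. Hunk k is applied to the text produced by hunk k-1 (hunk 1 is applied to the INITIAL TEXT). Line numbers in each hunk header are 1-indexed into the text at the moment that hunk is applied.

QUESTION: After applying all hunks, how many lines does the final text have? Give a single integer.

Hunk 1: at line 1 remove [mxmt,edxdj,vuoba] add [fimzm] -> 9 lines: csipk fimzm bishf hap hgz zmr nuz jmt jjkq
Hunk 2: at line 7 remove [jmt] add [rwkrv,iguxc,lhh] -> 11 lines: csipk fimzm bishf hap hgz zmr nuz rwkrv iguxc lhh jjkq
Hunk 3: at line 7 remove [rwkrv,iguxc,lhh] add [bvrew,hnc] -> 10 lines: csipk fimzm bishf hap hgz zmr nuz bvrew hnc jjkq
Hunk 4: at line 7 remove [bvrew,hnc] add [ozew,imfmv,ojxak] -> 11 lines: csipk fimzm bishf hap hgz zmr nuz ozew imfmv ojxak jjkq
Hunk 5: at line 1 remove [fimzm] add [lbm,gmrda] -> 12 lines: csipk lbm gmrda bishf hap hgz zmr nuz ozew imfmv ojxak jjkq
Final line count: 12

Answer: 12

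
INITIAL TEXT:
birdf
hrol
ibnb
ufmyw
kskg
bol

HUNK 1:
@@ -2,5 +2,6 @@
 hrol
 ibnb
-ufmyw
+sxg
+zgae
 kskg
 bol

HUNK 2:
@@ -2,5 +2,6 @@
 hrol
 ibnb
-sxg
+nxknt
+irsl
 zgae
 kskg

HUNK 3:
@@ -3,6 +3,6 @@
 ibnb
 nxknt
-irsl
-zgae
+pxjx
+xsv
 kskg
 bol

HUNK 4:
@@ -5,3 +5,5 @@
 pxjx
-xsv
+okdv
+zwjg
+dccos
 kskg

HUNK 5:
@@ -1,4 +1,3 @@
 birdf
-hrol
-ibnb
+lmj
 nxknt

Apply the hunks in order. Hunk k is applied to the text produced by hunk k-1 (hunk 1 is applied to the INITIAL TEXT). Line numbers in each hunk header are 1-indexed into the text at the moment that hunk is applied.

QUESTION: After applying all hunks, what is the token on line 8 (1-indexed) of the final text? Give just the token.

Hunk 1: at line 2 remove [ufmyw] add [sxg,zgae] -> 7 lines: birdf hrol ibnb sxg zgae kskg bol
Hunk 2: at line 2 remove [sxg] add [nxknt,irsl] -> 8 lines: birdf hrol ibnb nxknt irsl zgae kskg bol
Hunk 3: at line 3 remove [irsl,zgae] add [pxjx,xsv] -> 8 lines: birdf hrol ibnb nxknt pxjx xsv kskg bol
Hunk 4: at line 5 remove [xsv] add [okdv,zwjg,dccos] -> 10 lines: birdf hrol ibnb nxknt pxjx okdv zwjg dccos kskg bol
Hunk 5: at line 1 remove [hrol,ibnb] add [lmj] -> 9 lines: birdf lmj nxknt pxjx okdv zwjg dccos kskg bol
Final line 8: kskg

Answer: kskg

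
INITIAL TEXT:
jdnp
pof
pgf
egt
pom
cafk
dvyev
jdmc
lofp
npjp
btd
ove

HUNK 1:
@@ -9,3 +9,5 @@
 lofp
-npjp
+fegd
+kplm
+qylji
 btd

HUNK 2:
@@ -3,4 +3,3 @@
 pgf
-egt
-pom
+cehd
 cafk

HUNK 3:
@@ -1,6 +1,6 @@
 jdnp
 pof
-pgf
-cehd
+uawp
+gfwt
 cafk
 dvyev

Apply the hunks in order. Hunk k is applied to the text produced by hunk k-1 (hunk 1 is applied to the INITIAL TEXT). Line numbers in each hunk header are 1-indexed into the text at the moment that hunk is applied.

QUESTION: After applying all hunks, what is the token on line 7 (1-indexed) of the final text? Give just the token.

Hunk 1: at line 9 remove [npjp] add [fegd,kplm,qylji] -> 14 lines: jdnp pof pgf egt pom cafk dvyev jdmc lofp fegd kplm qylji btd ove
Hunk 2: at line 3 remove [egt,pom] add [cehd] -> 13 lines: jdnp pof pgf cehd cafk dvyev jdmc lofp fegd kplm qylji btd ove
Hunk 3: at line 1 remove [pgf,cehd] add [uawp,gfwt] -> 13 lines: jdnp pof uawp gfwt cafk dvyev jdmc lofp fegd kplm qylji btd ove
Final line 7: jdmc

Answer: jdmc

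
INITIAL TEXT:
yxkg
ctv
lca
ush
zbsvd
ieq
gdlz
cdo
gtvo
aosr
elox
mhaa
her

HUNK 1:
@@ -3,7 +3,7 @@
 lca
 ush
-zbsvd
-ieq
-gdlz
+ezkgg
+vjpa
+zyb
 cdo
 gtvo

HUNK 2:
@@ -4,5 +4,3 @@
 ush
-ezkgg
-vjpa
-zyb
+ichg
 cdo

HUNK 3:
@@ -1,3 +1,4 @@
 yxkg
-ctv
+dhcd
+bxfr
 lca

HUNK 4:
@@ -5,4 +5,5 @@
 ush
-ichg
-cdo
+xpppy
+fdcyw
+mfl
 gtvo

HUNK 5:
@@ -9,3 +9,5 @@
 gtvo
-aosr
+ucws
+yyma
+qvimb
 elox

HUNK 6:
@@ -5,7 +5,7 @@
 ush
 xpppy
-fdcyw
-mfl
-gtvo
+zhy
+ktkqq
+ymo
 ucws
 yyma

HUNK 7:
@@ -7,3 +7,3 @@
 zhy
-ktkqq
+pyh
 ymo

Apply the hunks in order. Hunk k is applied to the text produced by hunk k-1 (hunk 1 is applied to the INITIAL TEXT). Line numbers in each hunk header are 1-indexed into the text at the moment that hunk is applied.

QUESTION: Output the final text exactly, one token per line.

Hunk 1: at line 3 remove [zbsvd,ieq,gdlz] add [ezkgg,vjpa,zyb] -> 13 lines: yxkg ctv lca ush ezkgg vjpa zyb cdo gtvo aosr elox mhaa her
Hunk 2: at line 4 remove [ezkgg,vjpa,zyb] add [ichg] -> 11 lines: yxkg ctv lca ush ichg cdo gtvo aosr elox mhaa her
Hunk 3: at line 1 remove [ctv] add [dhcd,bxfr] -> 12 lines: yxkg dhcd bxfr lca ush ichg cdo gtvo aosr elox mhaa her
Hunk 4: at line 5 remove [ichg,cdo] add [xpppy,fdcyw,mfl] -> 13 lines: yxkg dhcd bxfr lca ush xpppy fdcyw mfl gtvo aosr elox mhaa her
Hunk 5: at line 9 remove [aosr] add [ucws,yyma,qvimb] -> 15 lines: yxkg dhcd bxfr lca ush xpppy fdcyw mfl gtvo ucws yyma qvimb elox mhaa her
Hunk 6: at line 5 remove [fdcyw,mfl,gtvo] add [zhy,ktkqq,ymo] -> 15 lines: yxkg dhcd bxfr lca ush xpppy zhy ktkqq ymo ucws yyma qvimb elox mhaa her
Hunk 7: at line 7 remove [ktkqq] add [pyh] -> 15 lines: yxkg dhcd bxfr lca ush xpppy zhy pyh ymo ucws yyma qvimb elox mhaa her

Answer: yxkg
dhcd
bxfr
lca
ush
xpppy
zhy
pyh
ymo
ucws
yyma
qvimb
elox
mhaa
her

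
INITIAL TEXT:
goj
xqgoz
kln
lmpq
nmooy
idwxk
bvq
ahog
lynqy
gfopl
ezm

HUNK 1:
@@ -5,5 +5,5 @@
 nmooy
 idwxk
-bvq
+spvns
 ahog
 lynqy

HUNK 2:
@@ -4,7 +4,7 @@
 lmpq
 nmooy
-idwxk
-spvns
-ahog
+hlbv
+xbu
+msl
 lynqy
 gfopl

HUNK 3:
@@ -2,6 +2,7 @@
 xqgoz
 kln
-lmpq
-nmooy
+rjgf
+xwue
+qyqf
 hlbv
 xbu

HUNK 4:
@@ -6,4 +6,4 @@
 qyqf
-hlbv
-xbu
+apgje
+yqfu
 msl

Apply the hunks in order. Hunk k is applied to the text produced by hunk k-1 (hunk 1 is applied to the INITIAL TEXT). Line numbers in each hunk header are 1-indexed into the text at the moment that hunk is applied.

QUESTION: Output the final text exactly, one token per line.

Hunk 1: at line 5 remove [bvq] add [spvns] -> 11 lines: goj xqgoz kln lmpq nmooy idwxk spvns ahog lynqy gfopl ezm
Hunk 2: at line 4 remove [idwxk,spvns,ahog] add [hlbv,xbu,msl] -> 11 lines: goj xqgoz kln lmpq nmooy hlbv xbu msl lynqy gfopl ezm
Hunk 3: at line 2 remove [lmpq,nmooy] add [rjgf,xwue,qyqf] -> 12 lines: goj xqgoz kln rjgf xwue qyqf hlbv xbu msl lynqy gfopl ezm
Hunk 4: at line 6 remove [hlbv,xbu] add [apgje,yqfu] -> 12 lines: goj xqgoz kln rjgf xwue qyqf apgje yqfu msl lynqy gfopl ezm

Answer: goj
xqgoz
kln
rjgf
xwue
qyqf
apgje
yqfu
msl
lynqy
gfopl
ezm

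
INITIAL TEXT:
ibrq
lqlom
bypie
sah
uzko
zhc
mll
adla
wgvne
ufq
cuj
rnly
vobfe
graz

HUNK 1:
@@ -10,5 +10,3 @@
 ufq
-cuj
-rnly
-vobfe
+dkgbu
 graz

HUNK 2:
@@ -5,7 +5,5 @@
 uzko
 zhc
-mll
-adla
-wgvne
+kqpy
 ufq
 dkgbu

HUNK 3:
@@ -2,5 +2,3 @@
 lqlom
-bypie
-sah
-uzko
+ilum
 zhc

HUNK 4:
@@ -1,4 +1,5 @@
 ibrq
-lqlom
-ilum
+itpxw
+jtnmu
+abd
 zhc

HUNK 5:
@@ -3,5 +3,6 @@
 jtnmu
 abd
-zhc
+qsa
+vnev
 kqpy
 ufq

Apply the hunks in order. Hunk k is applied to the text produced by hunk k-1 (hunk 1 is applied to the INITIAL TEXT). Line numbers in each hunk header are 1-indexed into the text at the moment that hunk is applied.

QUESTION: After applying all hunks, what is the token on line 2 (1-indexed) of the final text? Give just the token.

Hunk 1: at line 10 remove [cuj,rnly,vobfe] add [dkgbu] -> 12 lines: ibrq lqlom bypie sah uzko zhc mll adla wgvne ufq dkgbu graz
Hunk 2: at line 5 remove [mll,adla,wgvne] add [kqpy] -> 10 lines: ibrq lqlom bypie sah uzko zhc kqpy ufq dkgbu graz
Hunk 3: at line 2 remove [bypie,sah,uzko] add [ilum] -> 8 lines: ibrq lqlom ilum zhc kqpy ufq dkgbu graz
Hunk 4: at line 1 remove [lqlom,ilum] add [itpxw,jtnmu,abd] -> 9 lines: ibrq itpxw jtnmu abd zhc kqpy ufq dkgbu graz
Hunk 5: at line 3 remove [zhc] add [qsa,vnev] -> 10 lines: ibrq itpxw jtnmu abd qsa vnev kqpy ufq dkgbu graz
Final line 2: itpxw

Answer: itpxw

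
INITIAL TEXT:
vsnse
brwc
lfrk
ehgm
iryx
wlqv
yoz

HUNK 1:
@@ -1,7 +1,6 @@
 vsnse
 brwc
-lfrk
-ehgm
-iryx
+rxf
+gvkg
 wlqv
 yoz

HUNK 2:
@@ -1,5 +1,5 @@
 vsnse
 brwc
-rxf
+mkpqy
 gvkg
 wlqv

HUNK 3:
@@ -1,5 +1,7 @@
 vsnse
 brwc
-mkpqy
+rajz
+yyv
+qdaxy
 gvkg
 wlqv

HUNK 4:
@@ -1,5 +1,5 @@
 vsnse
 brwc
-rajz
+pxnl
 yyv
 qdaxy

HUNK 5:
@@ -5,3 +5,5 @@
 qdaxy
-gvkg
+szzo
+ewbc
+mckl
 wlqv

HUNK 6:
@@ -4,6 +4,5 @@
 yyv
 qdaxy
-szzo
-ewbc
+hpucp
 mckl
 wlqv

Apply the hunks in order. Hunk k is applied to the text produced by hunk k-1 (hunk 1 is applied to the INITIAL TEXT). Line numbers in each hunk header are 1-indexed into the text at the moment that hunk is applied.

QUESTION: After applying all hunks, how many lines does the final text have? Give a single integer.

Answer: 9

Derivation:
Hunk 1: at line 1 remove [lfrk,ehgm,iryx] add [rxf,gvkg] -> 6 lines: vsnse brwc rxf gvkg wlqv yoz
Hunk 2: at line 1 remove [rxf] add [mkpqy] -> 6 lines: vsnse brwc mkpqy gvkg wlqv yoz
Hunk 3: at line 1 remove [mkpqy] add [rajz,yyv,qdaxy] -> 8 lines: vsnse brwc rajz yyv qdaxy gvkg wlqv yoz
Hunk 4: at line 1 remove [rajz] add [pxnl] -> 8 lines: vsnse brwc pxnl yyv qdaxy gvkg wlqv yoz
Hunk 5: at line 5 remove [gvkg] add [szzo,ewbc,mckl] -> 10 lines: vsnse brwc pxnl yyv qdaxy szzo ewbc mckl wlqv yoz
Hunk 6: at line 4 remove [szzo,ewbc] add [hpucp] -> 9 lines: vsnse brwc pxnl yyv qdaxy hpucp mckl wlqv yoz
Final line count: 9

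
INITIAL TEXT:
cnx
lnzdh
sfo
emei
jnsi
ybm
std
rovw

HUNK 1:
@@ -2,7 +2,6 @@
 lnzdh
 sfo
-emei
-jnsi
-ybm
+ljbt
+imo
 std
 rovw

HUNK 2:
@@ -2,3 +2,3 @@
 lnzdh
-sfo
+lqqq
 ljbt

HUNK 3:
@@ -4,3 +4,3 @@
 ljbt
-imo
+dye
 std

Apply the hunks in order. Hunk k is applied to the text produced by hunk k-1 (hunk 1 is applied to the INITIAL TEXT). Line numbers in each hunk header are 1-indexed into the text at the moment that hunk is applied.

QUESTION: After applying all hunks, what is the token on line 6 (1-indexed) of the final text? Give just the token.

Hunk 1: at line 2 remove [emei,jnsi,ybm] add [ljbt,imo] -> 7 lines: cnx lnzdh sfo ljbt imo std rovw
Hunk 2: at line 2 remove [sfo] add [lqqq] -> 7 lines: cnx lnzdh lqqq ljbt imo std rovw
Hunk 3: at line 4 remove [imo] add [dye] -> 7 lines: cnx lnzdh lqqq ljbt dye std rovw
Final line 6: std

Answer: std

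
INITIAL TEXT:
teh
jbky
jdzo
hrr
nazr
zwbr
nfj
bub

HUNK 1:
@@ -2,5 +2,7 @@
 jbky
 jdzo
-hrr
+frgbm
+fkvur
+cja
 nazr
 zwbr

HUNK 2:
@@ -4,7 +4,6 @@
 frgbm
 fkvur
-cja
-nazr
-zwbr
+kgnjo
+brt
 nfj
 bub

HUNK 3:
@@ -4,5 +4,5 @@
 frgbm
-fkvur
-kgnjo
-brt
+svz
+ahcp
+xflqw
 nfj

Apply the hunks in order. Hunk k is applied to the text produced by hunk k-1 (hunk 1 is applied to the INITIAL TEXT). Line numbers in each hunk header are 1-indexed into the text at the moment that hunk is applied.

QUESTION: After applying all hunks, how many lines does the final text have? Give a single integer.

Answer: 9

Derivation:
Hunk 1: at line 2 remove [hrr] add [frgbm,fkvur,cja] -> 10 lines: teh jbky jdzo frgbm fkvur cja nazr zwbr nfj bub
Hunk 2: at line 4 remove [cja,nazr,zwbr] add [kgnjo,brt] -> 9 lines: teh jbky jdzo frgbm fkvur kgnjo brt nfj bub
Hunk 3: at line 4 remove [fkvur,kgnjo,brt] add [svz,ahcp,xflqw] -> 9 lines: teh jbky jdzo frgbm svz ahcp xflqw nfj bub
Final line count: 9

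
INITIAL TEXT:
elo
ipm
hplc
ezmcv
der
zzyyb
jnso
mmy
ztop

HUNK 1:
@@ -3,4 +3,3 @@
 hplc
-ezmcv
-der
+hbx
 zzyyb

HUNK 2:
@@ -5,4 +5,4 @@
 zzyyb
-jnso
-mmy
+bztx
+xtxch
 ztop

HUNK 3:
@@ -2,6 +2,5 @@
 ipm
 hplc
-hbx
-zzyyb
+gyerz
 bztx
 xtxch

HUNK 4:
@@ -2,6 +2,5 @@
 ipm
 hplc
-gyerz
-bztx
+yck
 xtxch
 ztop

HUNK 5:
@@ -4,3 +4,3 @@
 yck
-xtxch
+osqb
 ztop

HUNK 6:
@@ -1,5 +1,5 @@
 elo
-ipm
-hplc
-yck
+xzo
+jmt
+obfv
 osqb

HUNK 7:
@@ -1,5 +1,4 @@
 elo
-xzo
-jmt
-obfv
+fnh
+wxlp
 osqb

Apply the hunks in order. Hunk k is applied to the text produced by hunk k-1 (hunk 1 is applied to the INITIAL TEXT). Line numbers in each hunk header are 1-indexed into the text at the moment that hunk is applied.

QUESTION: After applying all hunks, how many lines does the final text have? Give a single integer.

Hunk 1: at line 3 remove [ezmcv,der] add [hbx] -> 8 lines: elo ipm hplc hbx zzyyb jnso mmy ztop
Hunk 2: at line 5 remove [jnso,mmy] add [bztx,xtxch] -> 8 lines: elo ipm hplc hbx zzyyb bztx xtxch ztop
Hunk 3: at line 2 remove [hbx,zzyyb] add [gyerz] -> 7 lines: elo ipm hplc gyerz bztx xtxch ztop
Hunk 4: at line 2 remove [gyerz,bztx] add [yck] -> 6 lines: elo ipm hplc yck xtxch ztop
Hunk 5: at line 4 remove [xtxch] add [osqb] -> 6 lines: elo ipm hplc yck osqb ztop
Hunk 6: at line 1 remove [ipm,hplc,yck] add [xzo,jmt,obfv] -> 6 lines: elo xzo jmt obfv osqb ztop
Hunk 7: at line 1 remove [xzo,jmt,obfv] add [fnh,wxlp] -> 5 lines: elo fnh wxlp osqb ztop
Final line count: 5

Answer: 5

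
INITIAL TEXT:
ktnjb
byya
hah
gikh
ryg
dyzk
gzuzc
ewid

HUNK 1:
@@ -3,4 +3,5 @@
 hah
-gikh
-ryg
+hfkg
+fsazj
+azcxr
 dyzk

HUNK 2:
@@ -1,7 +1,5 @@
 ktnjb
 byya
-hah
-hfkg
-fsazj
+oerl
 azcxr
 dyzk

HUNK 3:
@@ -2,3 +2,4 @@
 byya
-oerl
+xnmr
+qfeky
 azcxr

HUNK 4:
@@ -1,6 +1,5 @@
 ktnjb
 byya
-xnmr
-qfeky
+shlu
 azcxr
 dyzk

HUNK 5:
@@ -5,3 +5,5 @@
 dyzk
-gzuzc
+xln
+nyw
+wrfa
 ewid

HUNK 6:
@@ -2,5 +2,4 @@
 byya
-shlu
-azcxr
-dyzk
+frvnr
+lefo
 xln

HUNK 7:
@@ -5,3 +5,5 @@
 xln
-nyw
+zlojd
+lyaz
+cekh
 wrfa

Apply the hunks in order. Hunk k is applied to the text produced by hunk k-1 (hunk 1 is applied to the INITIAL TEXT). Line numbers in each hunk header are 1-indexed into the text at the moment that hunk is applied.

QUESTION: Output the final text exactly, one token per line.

Answer: ktnjb
byya
frvnr
lefo
xln
zlojd
lyaz
cekh
wrfa
ewid

Derivation:
Hunk 1: at line 3 remove [gikh,ryg] add [hfkg,fsazj,azcxr] -> 9 lines: ktnjb byya hah hfkg fsazj azcxr dyzk gzuzc ewid
Hunk 2: at line 1 remove [hah,hfkg,fsazj] add [oerl] -> 7 lines: ktnjb byya oerl azcxr dyzk gzuzc ewid
Hunk 3: at line 2 remove [oerl] add [xnmr,qfeky] -> 8 lines: ktnjb byya xnmr qfeky azcxr dyzk gzuzc ewid
Hunk 4: at line 1 remove [xnmr,qfeky] add [shlu] -> 7 lines: ktnjb byya shlu azcxr dyzk gzuzc ewid
Hunk 5: at line 5 remove [gzuzc] add [xln,nyw,wrfa] -> 9 lines: ktnjb byya shlu azcxr dyzk xln nyw wrfa ewid
Hunk 6: at line 2 remove [shlu,azcxr,dyzk] add [frvnr,lefo] -> 8 lines: ktnjb byya frvnr lefo xln nyw wrfa ewid
Hunk 7: at line 5 remove [nyw] add [zlojd,lyaz,cekh] -> 10 lines: ktnjb byya frvnr lefo xln zlojd lyaz cekh wrfa ewid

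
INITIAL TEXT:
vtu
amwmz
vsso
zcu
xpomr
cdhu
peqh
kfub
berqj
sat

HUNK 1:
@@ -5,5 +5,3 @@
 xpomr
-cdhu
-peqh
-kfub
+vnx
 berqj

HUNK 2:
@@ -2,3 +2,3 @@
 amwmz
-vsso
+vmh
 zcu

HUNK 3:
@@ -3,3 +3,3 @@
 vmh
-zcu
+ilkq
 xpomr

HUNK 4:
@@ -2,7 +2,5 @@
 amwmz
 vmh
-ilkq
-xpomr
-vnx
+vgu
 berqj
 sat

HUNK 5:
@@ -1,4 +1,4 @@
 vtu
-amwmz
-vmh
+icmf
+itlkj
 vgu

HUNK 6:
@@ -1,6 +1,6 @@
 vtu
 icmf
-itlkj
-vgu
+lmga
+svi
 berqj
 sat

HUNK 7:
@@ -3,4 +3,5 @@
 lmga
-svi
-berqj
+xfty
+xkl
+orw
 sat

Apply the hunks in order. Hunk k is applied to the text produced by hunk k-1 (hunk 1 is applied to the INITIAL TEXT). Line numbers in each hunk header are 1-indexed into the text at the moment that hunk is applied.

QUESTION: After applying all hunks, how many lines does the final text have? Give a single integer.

Hunk 1: at line 5 remove [cdhu,peqh,kfub] add [vnx] -> 8 lines: vtu amwmz vsso zcu xpomr vnx berqj sat
Hunk 2: at line 2 remove [vsso] add [vmh] -> 8 lines: vtu amwmz vmh zcu xpomr vnx berqj sat
Hunk 3: at line 3 remove [zcu] add [ilkq] -> 8 lines: vtu amwmz vmh ilkq xpomr vnx berqj sat
Hunk 4: at line 2 remove [ilkq,xpomr,vnx] add [vgu] -> 6 lines: vtu amwmz vmh vgu berqj sat
Hunk 5: at line 1 remove [amwmz,vmh] add [icmf,itlkj] -> 6 lines: vtu icmf itlkj vgu berqj sat
Hunk 6: at line 1 remove [itlkj,vgu] add [lmga,svi] -> 6 lines: vtu icmf lmga svi berqj sat
Hunk 7: at line 3 remove [svi,berqj] add [xfty,xkl,orw] -> 7 lines: vtu icmf lmga xfty xkl orw sat
Final line count: 7

Answer: 7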